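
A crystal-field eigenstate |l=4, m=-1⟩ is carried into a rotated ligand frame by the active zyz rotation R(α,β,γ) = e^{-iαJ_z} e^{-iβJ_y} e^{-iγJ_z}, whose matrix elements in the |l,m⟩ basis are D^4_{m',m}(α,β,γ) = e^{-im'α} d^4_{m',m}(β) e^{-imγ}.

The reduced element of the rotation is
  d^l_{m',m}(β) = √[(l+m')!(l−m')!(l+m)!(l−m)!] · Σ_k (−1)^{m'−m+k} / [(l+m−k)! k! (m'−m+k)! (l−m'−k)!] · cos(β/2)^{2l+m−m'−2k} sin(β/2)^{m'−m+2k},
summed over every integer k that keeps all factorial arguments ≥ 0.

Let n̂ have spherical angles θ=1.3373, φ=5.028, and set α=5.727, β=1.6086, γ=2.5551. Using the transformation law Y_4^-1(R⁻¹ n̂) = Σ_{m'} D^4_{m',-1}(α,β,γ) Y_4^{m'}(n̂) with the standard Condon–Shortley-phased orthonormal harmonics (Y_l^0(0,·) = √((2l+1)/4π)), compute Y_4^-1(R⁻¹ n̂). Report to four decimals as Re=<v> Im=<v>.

Re=-0.0357 Im=-0.1819

Need the full column D^4_{m',-1} for m'=−4..4 at α=5.7270, β=1.6086, γ=2.5551.
cos(β/2)=0.693616, sin(β/2)=0.720345
d^4_{-4,-1}: single k=3 term ⇒ +0.449066;  D = +0.424784+0.145669i
d^4_{-3,-1}: k∈[2..3] ⇒ +0.458633 -0.824437 = -0.365804;  D = -0.231223-0.283459i
d^4_{-2,-1}: k∈[1..3] ⇒ +0.236053 -1.272984 +0.915325 = -0.121606;  D = -0.015531-0.120610i
d^4_{-1,-1}: k∈[0..3] ⇒ +0.053574 -0.866734 +1.869647 -0.672175 = +0.384312;  D = -0.159551+0.349627i
d^4_{0,-1}: k∈[0..3] ⇒ -0.248821 +1.610211 -1.736707 +0.312190 = -0.063127;  D = +0.052578-0.034937i
d^4_{1,-1}: k∈[0..3] ⇒ +0.577823 -1.869647 +1.008262 -0.072498 = -0.356060;  D = +0.355897-0.010790i
d^4_{2,-1}: k∈[0..2] ⇒ -0.848656 +1.372987 -0.296169 = +0.228162;  D = -0.197334-0.114531i
d^4_{3,-1}: k∈[0..1] ⇒ +0.824437 -0.533522 = +0.290915;  D = -0.136587-0.256857i
d^4_{4,-1}: single k=0 term ⇒ -0.484344;  D = -0.032645+0.483243i
Y_4^{m'}(θ=1.3373,φ=5.028) and Σ D·Y over m':
  (+0.4248+0.1457i)·(+0.1203-0.3777i)  (-0.2312-0.2835i)·(-0.2164-0.1558i)  (-0.0155-0.1206i)·(+0.1598-0.1168i)  (-0.1596+0.3496i)·(-0.0868-0.2658i)  (+0.0526-0.0349i)·(+0.1581+0.0000i)  (+0.3559-0.0108i)·(+0.0868-0.2658i)  (-0.1973-0.1145i)·(+0.1598+0.1168i)  (-0.1366-0.2569i)·(+0.2164-0.1558i)  (-0.0326+0.4832i)·(+0.1203+0.3777i)
Y_4^-1(R⁻¹ n̂) = -0.035672-0.181851i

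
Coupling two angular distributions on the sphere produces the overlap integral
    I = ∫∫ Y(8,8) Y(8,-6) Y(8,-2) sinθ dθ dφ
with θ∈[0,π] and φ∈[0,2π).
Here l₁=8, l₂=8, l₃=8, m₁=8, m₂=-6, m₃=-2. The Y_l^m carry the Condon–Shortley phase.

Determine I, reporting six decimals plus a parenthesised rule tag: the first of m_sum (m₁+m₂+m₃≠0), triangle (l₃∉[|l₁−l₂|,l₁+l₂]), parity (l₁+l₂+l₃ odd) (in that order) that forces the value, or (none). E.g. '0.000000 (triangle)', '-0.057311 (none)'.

Checks pass: Σm=0; 24 even; l₃=8∈[0,16].
(2·8+1)(2·8+1)(2·8+1) = 4913
Δ: 8! 8! 8! / 25! → 1/236637794250
sum: t=0:+1/65548320768000 t=1:−1/128024064000 t=2:+1/2985984000 t=3:−1/373248000 t=4:+1/191102976 t=5:−1/373248000 t=6:+1/2985984000 t=7:−1/128024064000 t=8:+1/65548320768000 = 11/20808990720
3j²(8 8 8; 0 0 0) = Δ·Π!·Σ² = 490/96577  (sign +1)
sum: t=0:+1/2341011456000 = 1/2341011456000
3j²(8 8 8; 8 -6 -2) = Δ·Π!·Σ² = 273/37145  (sign +1)
combine: 4πI² = 4913·490/96577·273/37145 = 34986/190969
take √, sign +1: I = 0.12074267
No selection rule forces the value: the integral is nonzero (none).

0.120743 (none)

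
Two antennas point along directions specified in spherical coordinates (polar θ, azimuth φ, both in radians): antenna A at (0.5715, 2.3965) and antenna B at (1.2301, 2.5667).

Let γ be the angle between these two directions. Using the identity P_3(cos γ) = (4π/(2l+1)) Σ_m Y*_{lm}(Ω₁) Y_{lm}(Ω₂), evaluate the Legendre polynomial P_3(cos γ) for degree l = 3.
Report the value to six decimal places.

Addition theorem: P_3(cos γ) = (4π/7) Σ_m Y*_{lm}(Ω₁) Y_{lm}(Ω₂), m = −3…3:
  term(m=-3) = (0.020123, -0.011272)   from Y*(Ω₁)=(0.040714, 0.051977), Y(Ω₂)=(0.053545, -0.345209)
  term(m=-2) = (0.071913, -0.025471)   from Y*(Ω₁)=(0.020251, -0.250668), Y(Ω₂)=(0.123979, 0.276871)
  term(m=-1) = (-0.058815, 0.010108)   from Y*(Ω₁)=(-0.325993, 0.300719), Y(Ω₂)=(0.112926, 0.073164)
  term(m=+0) = (-0.051335, 0.000000)   from Y*(Ω₁)=(0.168603, -0.000000), Y(Ω₂)=(-0.304471, 0.000000)
  term(m=+1) = (-0.058815, -0.010108)   from Y*(Ω₁)=(0.325993, 0.300719), Y(Ω₂)=(-0.112926, 0.073164)
  term(m=+2) = (0.071913, 0.025471)   from Y*(Ω₁)=(0.020251, 0.250668), Y(Ω₂)=(0.123979, -0.276871)
  term(m=+3) = (0.020123, 0.011272)   from Y*(Ω₁)=(-0.040714, 0.051977), Y(Ω₂)=(-0.053545, -0.345209)
Total Σ_m = (0.015108, 0.000000). Multiply by 1.795196: (0.027121, 0.000000). P_3(cos γ) = 0.027121

0.027121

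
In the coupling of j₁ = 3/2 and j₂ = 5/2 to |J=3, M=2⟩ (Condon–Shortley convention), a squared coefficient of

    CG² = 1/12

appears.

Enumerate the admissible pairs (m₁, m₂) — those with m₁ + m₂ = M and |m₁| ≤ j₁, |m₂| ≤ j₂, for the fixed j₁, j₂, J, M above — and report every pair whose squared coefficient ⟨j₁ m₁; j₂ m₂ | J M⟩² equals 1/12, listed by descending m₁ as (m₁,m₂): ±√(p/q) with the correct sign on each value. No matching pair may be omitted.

Admissible pairs with m₁+m₂ = M = 2: (-1/2,5/2), (1/2,3/2), (3/2,1/2)
  (m₁,m₂)=(3/2,1/2): CG² = 1/2, CG = +√(1/2)
  (m₁,m₂)=(1/2,3/2): CG² = 1/12, CG = −√(1/12)   ← matches the target
  (m₁,m₂)=(-1/2,5/2): CG² = 5/12, CG = −√(5/12)
Pairs with CG² = 1/12: (1/2,3/2): −√(1/12)

(1/2,3/2): −√(1/12)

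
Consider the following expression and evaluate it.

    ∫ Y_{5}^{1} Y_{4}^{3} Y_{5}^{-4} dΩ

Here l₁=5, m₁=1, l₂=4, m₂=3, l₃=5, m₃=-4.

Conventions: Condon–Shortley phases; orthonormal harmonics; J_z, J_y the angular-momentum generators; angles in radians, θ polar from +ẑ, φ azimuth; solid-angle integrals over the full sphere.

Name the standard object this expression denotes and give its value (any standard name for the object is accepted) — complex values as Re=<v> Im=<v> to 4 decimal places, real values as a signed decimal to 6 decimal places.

Gaunt coefficient, -0.168084

This is a Gaunt coefficient — the integral of a triple product of spherical harmonics over the sphere.
Rules hold: Σm=0, L=14 even, 1≤5≤9.
N = 11·9·11 = 1089
Δ = 4!·6!·4!/15! = 1/3153150
Racah Σ t=0..4: t=0:+1/69120 t=1:−1/1728 t=2:+1/576 t=3:−1/1728 t=4:+1/69120 = 7/11520
⇒ 3j(5 4 5; 0 0 0)² = 2/143, sgn -1
Racah Σ t=3..4: t=3:−1/17280 t=4:+1/103680 = -1/20736
⇒ 3j(5 4 5; 1 3 -4)² = 10/429, sgn +1
4πI² = N·(3j₀)²·(3jₘ)² = 60/169
I = -1·√(0.35503/4π) = -0.16808437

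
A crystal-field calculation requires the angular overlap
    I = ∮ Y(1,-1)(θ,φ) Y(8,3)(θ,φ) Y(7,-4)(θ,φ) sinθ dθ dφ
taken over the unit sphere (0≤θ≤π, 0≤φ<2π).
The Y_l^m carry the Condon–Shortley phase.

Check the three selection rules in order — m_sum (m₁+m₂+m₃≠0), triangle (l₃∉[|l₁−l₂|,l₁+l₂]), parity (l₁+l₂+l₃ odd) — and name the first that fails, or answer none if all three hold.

m_sum

azimuthal sum: -1 + 3 − 4 = -2  ✗
7 ≤ 7 ≤ 9 (triangle on l)
L = 1 + 8 + 7 = 16 (even)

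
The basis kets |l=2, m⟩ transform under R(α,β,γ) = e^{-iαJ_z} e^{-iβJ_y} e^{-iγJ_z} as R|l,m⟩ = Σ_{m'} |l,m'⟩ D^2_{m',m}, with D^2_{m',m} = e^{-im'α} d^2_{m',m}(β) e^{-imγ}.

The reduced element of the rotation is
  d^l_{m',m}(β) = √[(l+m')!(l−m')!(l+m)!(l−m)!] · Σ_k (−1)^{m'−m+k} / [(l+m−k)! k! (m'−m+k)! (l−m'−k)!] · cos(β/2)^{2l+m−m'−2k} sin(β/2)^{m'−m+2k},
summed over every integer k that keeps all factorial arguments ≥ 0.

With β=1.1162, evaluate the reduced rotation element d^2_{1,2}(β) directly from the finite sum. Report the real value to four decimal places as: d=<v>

d=0.6465

d^2_{1,2}(β=1.1162) via the finite sum:
c=cos(1.116200/2)=0.848263, s=sin(1.116200/2)=0.529575; N=√[6·1·24·1]=12.000000
k∈{1} keeps every argument non-negative
  k=1: (−1)^0·12.0000/(6)·0.8483^3·0.5296^1 = +0.646471
d^2_{1,2}(1.1162) = +0.646471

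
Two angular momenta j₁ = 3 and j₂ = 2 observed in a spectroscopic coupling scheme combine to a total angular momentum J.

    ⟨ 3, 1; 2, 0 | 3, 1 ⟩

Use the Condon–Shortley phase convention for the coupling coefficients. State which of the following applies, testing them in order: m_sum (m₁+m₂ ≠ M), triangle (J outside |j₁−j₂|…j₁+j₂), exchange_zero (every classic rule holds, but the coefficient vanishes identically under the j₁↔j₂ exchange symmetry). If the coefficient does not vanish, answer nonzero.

m-sum: m₁+m₂ = 1+0 = 1, M = 1  ✓
triangle: |j₁−j₂| = 1 ≤ J = 3 ≤ j₁+j₂ = 5  ✓
exchange: j₁≠j₂ or m₁≠m₂ — the exchange symmetry imposes no constraint here
value check: CG = −√(3/20) = -0.387298 ≠ 0

nonzero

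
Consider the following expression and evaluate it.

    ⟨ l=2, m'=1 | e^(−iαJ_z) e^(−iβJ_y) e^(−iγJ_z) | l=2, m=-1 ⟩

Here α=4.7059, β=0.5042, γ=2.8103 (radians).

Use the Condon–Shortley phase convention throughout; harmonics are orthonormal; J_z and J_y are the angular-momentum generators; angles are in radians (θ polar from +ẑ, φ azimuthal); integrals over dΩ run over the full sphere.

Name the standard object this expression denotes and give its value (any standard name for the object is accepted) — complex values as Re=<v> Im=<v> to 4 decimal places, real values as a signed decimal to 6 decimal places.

Wigner D-matrix element, Re=-0.0546 Im=-0.1622

This is a Wigner D-matrix element — the rotation-matrix element ⟨l m'| R(α,β,γ) |l m⟩ in the angular-momentum basis.
D^2_{1,-1}(4.7059,0.5042,2.8103) = e^{-i·1·4.7059}·d^2_{1,-1}(0.5042)·e^{-i·-1·2.8103}. Compute d first:
c=cos(0.504200/2)=0.968391, s=sin(0.504200/2)=0.249438; N=√[6·1·1·6]=6.000000
Admissible k: 0..1 (factorial args all ≥0)
  k=0: (−1)^2·6.0000/(2)·0.9684^2·0.2494^2 = +0.175044
  k=1: (−1)^3·6.0000/(6)·0.9684^0·0.2494^4 = -0.003871
d^2_{1,-1}(0.5042) = +0.175044 -0.003871 = +0.171173
Attach z-rotation phases: D = e^{-i(1)(4.7059)}·(+0.171173)·e^{-i(-1)(2.8103)} = -0.054625-0.162223i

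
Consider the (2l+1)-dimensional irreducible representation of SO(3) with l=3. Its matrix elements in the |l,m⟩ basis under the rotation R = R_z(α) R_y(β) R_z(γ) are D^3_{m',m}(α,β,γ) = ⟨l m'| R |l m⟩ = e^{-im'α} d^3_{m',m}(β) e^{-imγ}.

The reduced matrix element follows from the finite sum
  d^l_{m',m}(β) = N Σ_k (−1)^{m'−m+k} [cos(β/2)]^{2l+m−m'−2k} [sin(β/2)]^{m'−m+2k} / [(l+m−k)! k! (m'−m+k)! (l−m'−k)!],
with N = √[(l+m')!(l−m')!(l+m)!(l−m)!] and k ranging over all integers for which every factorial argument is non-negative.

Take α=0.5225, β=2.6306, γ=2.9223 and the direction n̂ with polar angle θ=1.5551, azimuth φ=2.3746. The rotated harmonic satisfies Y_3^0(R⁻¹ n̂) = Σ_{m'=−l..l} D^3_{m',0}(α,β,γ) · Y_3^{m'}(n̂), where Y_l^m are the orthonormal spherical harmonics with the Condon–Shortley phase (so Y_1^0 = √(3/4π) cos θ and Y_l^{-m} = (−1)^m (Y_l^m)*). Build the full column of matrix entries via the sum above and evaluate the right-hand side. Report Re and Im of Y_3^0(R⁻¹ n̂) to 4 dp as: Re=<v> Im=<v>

Need the full column D^3_{m',0} for m'=−3..3 at α=0.5225, β=2.6306, γ=2.9223.
cos(β/2)=0.252726, sin(β/2)=0.967538
d^3_{-3,0}: single k=3 term ⇒ +0.065383;  D = +0.000216+0.065383i
d^3_{-2,0}: k∈[2..3] ⇒ +0.020917 -0.306571 = -0.285654;  D = -0.143371-0.247070i
d^3_{-1,0}: k∈[1..3] ⇒ +0.003455 -0.151937 +0.742301 = +0.593819;  D = +0.514589+0.296344i
d^3_{0,0}: k∈[0..3] ⇒ +0.000261 -0.034370 +0.503748 -0.820367 = -0.350728;  D = -0.350728+0.000000i
d^3_{1,0}: k∈[0..2] ⇒ -0.003455 +0.151937 -0.742301 = -0.593819;  D = -0.514589+0.296344i
d^3_{2,0}: k∈[0..1] ⇒ +0.020917 -0.306571 = -0.285654;  D = -0.143371+0.247070i
d^3_{3,0}: single k=0 term ⇒ -0.065383;  D = -0.000216+0.065383i
Y_3^{m'}(θ=1.5551,φ=2.3746) and Σ D·Y over m':
  (+0.0002+0.0654i)·(+0.2782-0.3107i)  (-0.1434-0.2471i)·(+0.0006+0.0160i)  (+0.5146+0.2963i)·(+0.2324+0.2240i)  (-0.3507+0.0000i)·(-0.0176+0.0000i)  (-0.5146+0.2963i)·(-0.2324+0.2240i)  (-0.1434+0.2471i)·(+0.0006-0.0160i)  (-0.0002+0.0654i)·(-0.2782-0.3107i)
Y_3^0(R⁻¹ n̂) = +0.161072-0.000000i

Re=0.1611 Im=0.0000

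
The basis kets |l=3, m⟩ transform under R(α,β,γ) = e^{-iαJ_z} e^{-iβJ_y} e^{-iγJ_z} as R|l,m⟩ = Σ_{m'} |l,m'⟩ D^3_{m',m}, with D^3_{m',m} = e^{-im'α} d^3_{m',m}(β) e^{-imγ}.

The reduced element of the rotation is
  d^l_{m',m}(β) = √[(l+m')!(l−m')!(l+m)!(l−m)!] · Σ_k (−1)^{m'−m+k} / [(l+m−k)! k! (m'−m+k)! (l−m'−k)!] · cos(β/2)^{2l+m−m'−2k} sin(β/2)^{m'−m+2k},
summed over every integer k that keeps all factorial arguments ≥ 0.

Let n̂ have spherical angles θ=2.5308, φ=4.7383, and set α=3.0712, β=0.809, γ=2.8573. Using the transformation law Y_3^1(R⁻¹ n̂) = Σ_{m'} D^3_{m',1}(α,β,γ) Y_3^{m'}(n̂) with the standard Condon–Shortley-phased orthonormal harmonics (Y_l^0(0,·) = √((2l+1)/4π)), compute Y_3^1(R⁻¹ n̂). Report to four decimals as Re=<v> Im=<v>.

Need the full column D^3_{m',1} for m'=−3..3 at α=3.0712, β=0.8090, γ=2.8573.
cos(β/2)=0.919299, sin(β/2)=0.393559
d^3_{-3,1}: single k=4 term ⇒ +0.078523;  D = +0.078314+0.005736i
d^3_{-2,1}: k∈[3..4] ⇒ +0.299523 -0.027448 = +0.272076;  D = -0.269279-0.038911i
d^3_{-1,1}: k∈[2..4] ⇒ +0.663742 -0.162197 +0.003716 = +0.505260;  D = +0.493745+0.107253i
d^3_{0,1}: k∈[1..3] ⇒ +0.895128 -0.492167 +0.030068 = +0.433029;  D = -0.415647-0.121455i
d^3_{1,1}: k∈[0..2] ⇒ +0.603589 -0.884989 +0.121648 = -0.159751;  D = -0.149808-0.055481i
d^3_{2,1}: k∈[0..1] ⇒ -0.817137 +0.299523 = -0.517613;  D = +0.471549+0.213459i
d^3_{3,1}: single k=0 term ⇒ +0.428443;  D = +0.376921+0.203702i
Y_3^{m'}(θ=2.5308,φ=4.7383) and Σ D·Y over m':
  (+0.0783+0.0057i)·(-0.0061-0.0785i)  (-0.2693-0.0389i)·(+0.2750-0.0143i)  (+0.4937+0.1073i)·(+0.0113+0.4364i)  (-0.4156-0.1215i)·(-0.1086+0.0000i)  (-0.1498-0.0555i)·(-0.0113+0.4364i)  (+0.4715+0.2135i)·(+0.2750+0.0143i)  (+0.3769+0.2037i)·(+0.0061-0.0785i)
Y_3^1(R⁻¹ n̂) = +0.100127+0.189196i

Re=0.1001 Im=0.1892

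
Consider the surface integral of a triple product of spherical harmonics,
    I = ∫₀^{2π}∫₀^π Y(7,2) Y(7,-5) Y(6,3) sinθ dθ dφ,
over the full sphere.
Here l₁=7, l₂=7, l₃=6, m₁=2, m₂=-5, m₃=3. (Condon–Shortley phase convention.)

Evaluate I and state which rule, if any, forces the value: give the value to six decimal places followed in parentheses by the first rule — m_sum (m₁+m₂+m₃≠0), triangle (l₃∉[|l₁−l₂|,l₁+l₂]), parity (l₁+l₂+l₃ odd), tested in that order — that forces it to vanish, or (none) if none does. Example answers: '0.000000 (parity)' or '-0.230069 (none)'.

m-sum 0 ✓  L=20 even ✓  0≤6≤14 ✓
Π(2lᵢ+1) = 15×15×13 = 2925
triangle coeff Δ(7,7,6) = 1/2444321880
Σ_t [1,7]: t=1:−1/2612736000 t=2:+1/20736000 t=3:−1/1658880 t=4:+1/746496 t=5:−1/1658880 t=6:+1/20736000 t=7:−1/2612736000 = 1/4354560
(3j)²=1000/138567 [(7 7 6; 0 0 0)], sign=+1
Σ_t [0,2]: t=0:+1/232243200 t=1:−1/29030400 t=2:+1/37324800 = -1/298598400
(3j)²=7/16796 [(7 7 6; 2 -5 3)], sign=+1
⇒ 4πI² = 131250/14919047
I = (+1)√(131250/14919047/(4π)) = 0.02645905
No selection rule forces the value: the integral is nonzero (none).

0.026459 (none)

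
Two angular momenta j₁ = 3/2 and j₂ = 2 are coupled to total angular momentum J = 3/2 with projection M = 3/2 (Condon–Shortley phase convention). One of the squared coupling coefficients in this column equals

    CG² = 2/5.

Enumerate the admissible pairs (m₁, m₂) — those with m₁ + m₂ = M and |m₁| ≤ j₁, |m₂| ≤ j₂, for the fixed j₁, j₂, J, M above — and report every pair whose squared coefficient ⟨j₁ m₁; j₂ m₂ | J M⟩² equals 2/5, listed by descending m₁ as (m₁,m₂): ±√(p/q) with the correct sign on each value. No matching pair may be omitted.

(1/2,1): −√(2/5); (-1/2,2): +√(2/5)

Admissible pairs with m₁+m₂ = M = 3/2: (-1/2,2), (1/2,1), (3/2,0)
  (m₁,m₂)=(3/2,0): CG² = 1/5, CG = +√(1/5)
  (m₁,m₂)=(1/2,1): CG² = 2/5, CG = −√(2/5)   ← matches the target
  (m₁,m₂)=(-1/2,2): CG² = 2/5, CG = +√(2/5)   ← matches the target
Pairs with CG² = 2/5: (1/2,1): −√(2/5); (-1/2,2): +√(2/5)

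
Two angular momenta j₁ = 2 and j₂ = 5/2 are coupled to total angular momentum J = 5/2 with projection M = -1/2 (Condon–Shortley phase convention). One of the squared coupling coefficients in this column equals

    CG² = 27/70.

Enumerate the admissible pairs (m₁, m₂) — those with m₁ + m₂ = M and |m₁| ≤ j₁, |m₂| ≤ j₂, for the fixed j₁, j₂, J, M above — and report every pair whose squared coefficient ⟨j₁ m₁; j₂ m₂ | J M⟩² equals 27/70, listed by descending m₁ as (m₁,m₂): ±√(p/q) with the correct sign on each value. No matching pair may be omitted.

Admissible pairs with m₁+m₂ = M = -1/2: (-2,3/2), (-1,1/2), (0,-1/2), (1,-3/2), (2,-5/2)
  (m₁,m₂)=(2,-5/2): CG² = 3/14, CG = +√(3/14)
  (m₁,m₂)=(1,-3/2): CG² = 6/35, CG = +√(6/35)
  (m₁,m₂)=(0,-1/2): CG² = 8/35, CG = −√(8/35)
  (m₁,m₂)=(-1,1/2): CG² = 0/1, CG = 0
  (m₁,m₂)=(-2,3/2): CG² = 27/70, CG = +√(27/70)   ← matches the target
Pairs with CG² = 27/70: (-2,3/2): +√(27/70)

(-2,3/2): +√(27/70)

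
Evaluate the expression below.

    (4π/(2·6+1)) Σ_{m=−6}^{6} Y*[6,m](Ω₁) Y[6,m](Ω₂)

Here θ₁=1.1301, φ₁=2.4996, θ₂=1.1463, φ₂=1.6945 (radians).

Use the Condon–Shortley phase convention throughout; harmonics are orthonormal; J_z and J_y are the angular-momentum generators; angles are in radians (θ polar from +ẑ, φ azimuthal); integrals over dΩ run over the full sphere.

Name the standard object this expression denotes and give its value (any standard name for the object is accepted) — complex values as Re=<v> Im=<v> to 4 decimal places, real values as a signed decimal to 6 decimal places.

This sum is the spherical-harmonic addition theorem: it equals the Legendre polynomial P_l(cos γ) of the angle γ between the two directions.
Term-by-term m-sum for l=6 (normalisation 4π/13 = 0.966644):
  m=-6: Y*=-0.200486+0.172450i  Y=-0.203839+0.186955i  product +0.008626-0.072634i
  m=-5: Y*=+0.431044-0.029517i  Y=-0.251098-0.352827i  product -0.118649-0.144672i
  m=-4: Y*=-0.200855-0.129770i  Y=+0.187473-0.101159i  product -0.050782-0.004010i
  m=-3: Y*=-0.071382-0.192450i  Y=-0.083489-0.214546i  product -0.035330+0.031382i
  m=-2: Y*=-0.089141+0.302230i  Y=+0.289427-0.073104i  product -0.003705+0.093990i
  m=-1: Y*=-0.080681+0.060321i  Y=-0.016419-0.132055i  product +0.009290+0.009664i
  m=+0: Y*=+0.322170-0.000000i  Y=+0.309884+0.000000i  product +0.099835+0.000000i
  m=+1: Y*=+0.080681+0.060321i  Y=+0.016419-0.132055i  product +0.009290-0.009664i
  m=+2: Y*=-0.089141-0.302230i  Y=+0.289427+0.073104i  product -0.003705-0.093990i
  m=+3: Y*=+0.071382-0.192450i  Y=+0.083489-0.214546i  product -0.035330-0.031382i
  m=+4: Y*=-0.200855+0.129770i  Y=+0.187473+0.101159i  product -0.050782+0.004010i
  m=+5: Y*=-0.431044-0.029517i  Y=+0.251098-0.352827i  product -0.118649+0.144672i
  m=+6: Y*=-0.200486-0.172450i  Y=-0.203839-0.186955i  product +0.008626+0.072634i
Accumulated sum -0.281263+0.000000i; after 4π/(2l+1) scaling, -0.271882+0.000000i ⇒ P_6 = -0.271882

Legendre polynomial (addition theorem), -0.271882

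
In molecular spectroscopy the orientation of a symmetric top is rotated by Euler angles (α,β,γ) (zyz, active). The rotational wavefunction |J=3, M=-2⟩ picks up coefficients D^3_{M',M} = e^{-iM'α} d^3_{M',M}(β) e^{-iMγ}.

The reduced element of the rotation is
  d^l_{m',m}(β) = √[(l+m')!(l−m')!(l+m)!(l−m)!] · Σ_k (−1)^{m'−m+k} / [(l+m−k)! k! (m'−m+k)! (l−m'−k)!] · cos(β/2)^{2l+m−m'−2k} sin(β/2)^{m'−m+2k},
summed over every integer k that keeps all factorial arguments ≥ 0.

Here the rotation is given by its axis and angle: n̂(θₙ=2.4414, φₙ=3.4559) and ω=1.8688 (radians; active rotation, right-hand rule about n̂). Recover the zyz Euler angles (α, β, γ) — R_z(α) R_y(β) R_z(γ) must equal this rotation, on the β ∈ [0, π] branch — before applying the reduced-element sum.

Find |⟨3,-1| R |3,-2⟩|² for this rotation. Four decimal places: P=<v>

P=0.0397

Axis–angle → zyz. n̂ = (sinθₙcosφₙ, sinθₙsinφₙ, cosθₙ) = (-0.612798, -0.199210, -0.764718), ω = 1.8688.
R = I cosω + sinω [n̂]ₓ + (1−cosω) n̂n̂ᵀ gives
  R = [+0.192167, +0.888932, +0.415780; -0.573094, -0.242276, +0.782857; +0.796640, -0.388720, +0.462884]
β = atan2(√(R₁₃²+R₂₃²), R₃₃) = 1.089550; α = atan2(R₂₃, R₁₃) mod 2π = 1.082575; γ = atan2(R₃₂, −R₃₁) mod 2π = 3.595553
D^3_{-1,-2}(1.0826,1.0896,3.5956) = e^{-i·-1·1.0826}·d^3_{-1,-2}(1.0896)·e^{-i·-2·3.5956}. Compute d first:
Half-angle: c=0.855244, s=0.518226. N=√(2·24·1·120)=75.894664
Admissible k: 0..1 (factorial args all ≥0)
  k=0: (−1)^1·75.8947/(24)·0.8552^5·0.5182^1 = -0.749840
  k=1: (−1)^2·75.8947/(12)·0.8552^3·0.5182^3 = +0.550626
d^3_{-1,-2}(1.0896) = -0.749840 +0.550626 = -0.199214
|D^3_{-1,-2}|² = |d^3_{-1,-2}(β)|² = (-0.199214)² = 0.039686 (the z-rotation phases have unit modulus)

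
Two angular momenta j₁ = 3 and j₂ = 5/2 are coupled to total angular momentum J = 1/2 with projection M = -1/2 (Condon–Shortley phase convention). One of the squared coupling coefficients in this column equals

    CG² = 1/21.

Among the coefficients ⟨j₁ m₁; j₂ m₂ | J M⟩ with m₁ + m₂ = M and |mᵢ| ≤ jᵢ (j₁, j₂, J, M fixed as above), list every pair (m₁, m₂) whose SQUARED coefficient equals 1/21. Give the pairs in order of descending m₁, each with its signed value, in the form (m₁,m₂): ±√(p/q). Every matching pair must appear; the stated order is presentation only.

Admissible pairs with m₁+m₂ = M = -1/2: (-3,5/2), (-2,3/2), (-1,1/2), (0,-1/2), (1,-3/2), (2,-5/2)
  (m₁,m₂)=(2,-5/2): CG² = 1/21, CG = +√(1/21)   ← matches the target
  (m₁,m₂)=(1,-3/2): CG² = 2/21, CG = −√(2/21)
  (m₁,m₂)=(0,-1/2): CG² = 1/7, CG = +√(1/7)
  (m₁,m₂)=(-1,1/2): CG² = 4/21, CG = −√(4/21)
  (m₁,m₂)=(-2,3/2): CG² = 5/21, CG = +√(5/21)
  (m₁,m₂)=(-3,5/2): CG² = 2/7, CG = −√(2/7)
Pairs with CG² = 1/21: (2,-5/2): +√(1/21)

(2,-5/2): +√(1/21)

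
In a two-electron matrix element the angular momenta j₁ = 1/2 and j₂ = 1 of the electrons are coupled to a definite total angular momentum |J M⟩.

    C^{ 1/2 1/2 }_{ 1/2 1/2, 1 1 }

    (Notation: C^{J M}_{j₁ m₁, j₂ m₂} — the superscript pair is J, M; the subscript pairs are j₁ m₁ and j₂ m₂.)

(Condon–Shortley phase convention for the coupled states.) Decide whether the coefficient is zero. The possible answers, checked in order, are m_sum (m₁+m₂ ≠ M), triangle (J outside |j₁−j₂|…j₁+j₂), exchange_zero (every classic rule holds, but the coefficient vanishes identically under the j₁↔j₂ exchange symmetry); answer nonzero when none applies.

m_sum

m-sum: m₁+m₂ = 1/2+1 = 3/2, M = 1/2  ✗ ⇒ coefficient is 0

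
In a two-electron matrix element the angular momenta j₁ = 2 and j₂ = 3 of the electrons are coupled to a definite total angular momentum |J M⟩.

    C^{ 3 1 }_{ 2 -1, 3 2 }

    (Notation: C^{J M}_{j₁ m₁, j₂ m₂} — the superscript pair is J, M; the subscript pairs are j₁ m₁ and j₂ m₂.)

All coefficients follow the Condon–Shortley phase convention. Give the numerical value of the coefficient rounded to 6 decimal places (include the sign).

√[7·2!2!4!/9! · 1!3!5!1!4!2!] = √(64)
  +(−1)^1/∏(1,1,2,4,0,0)! = -1/48  (running -1/48)
  +(−1)^2/∏(2,0,1,3,1,1)! = 1/12  (running 1/16)
⟨..|..⟩ = √(64)·(1/16) = +0.500000

+√(1/4) ≈ +0.500000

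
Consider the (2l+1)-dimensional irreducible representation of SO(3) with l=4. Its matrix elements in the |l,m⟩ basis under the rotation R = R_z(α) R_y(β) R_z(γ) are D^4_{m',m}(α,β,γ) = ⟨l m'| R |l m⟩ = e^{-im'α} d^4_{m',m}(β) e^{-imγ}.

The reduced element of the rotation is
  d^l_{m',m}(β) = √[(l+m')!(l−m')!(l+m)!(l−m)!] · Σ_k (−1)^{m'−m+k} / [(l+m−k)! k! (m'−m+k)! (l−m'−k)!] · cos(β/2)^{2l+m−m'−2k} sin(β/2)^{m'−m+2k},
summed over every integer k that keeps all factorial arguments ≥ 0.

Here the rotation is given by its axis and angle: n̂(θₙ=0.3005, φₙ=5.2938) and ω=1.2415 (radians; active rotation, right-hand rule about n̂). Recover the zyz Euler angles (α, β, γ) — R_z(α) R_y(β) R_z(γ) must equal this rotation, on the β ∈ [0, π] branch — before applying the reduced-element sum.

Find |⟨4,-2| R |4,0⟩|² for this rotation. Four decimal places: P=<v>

Axis–angle → zyz. n̂ = (sinθₙcosφₙ, sinθₙsinφₙ, cosθₙ) = (+0.162563, -0.247362, +0.955189), ω = 1.2415.
R = I cosω + sinω [n̂]ₓ + (1−cosω) n̂n̂ᵀ gives
  R = [+0.341258, -0.931075, -0.129006; +0.876658, +0.364778, -0.313699; +0.339136, -0.006042, +0.940718]
β = atan2(√(R₁₃²+R₂₃²), R₃₃) = 0.346056; α = atan2(R₂₃, R₁₃) mod 2π = 4.322229; γ = atan2(R₃₂, −R₃₁) mod 2π = 3.159407
First d^4_{-2,0}(β=0.3461), then the phase factors e^{-i(-2)α} and e^{-i(0)γ}:
c=cos(0.346056/2)=0.985068, s=sin(0.346056/2)=0.172166; N=√[2·720·24·24]=910.735966
The bounds max(0,m−m')=2 and min(l+m,l−m')=4 give 3 terms
  k=2: (−1)^0·910.7360/(96)·0.9851^6·0.1722^2 = +0.256928
  k=3: (−1)^1·910.7360/(36)·0.9851^4·0.1722^4 = -0.020929
  k=4: (−1)^2·910.7360/(96)·0.9851^2·0.1722^6 = +0.000240
d^4_{-2,0}(0.3461) = +0.256928 -0.020929 +0.000240 = +0.236239
|D^4_{-2,0}|² = |d^4_{-2,0}(β)|² = (+0.236239)² = 0.055809 (the z-rotation phases have unit modulus)

P=0.0558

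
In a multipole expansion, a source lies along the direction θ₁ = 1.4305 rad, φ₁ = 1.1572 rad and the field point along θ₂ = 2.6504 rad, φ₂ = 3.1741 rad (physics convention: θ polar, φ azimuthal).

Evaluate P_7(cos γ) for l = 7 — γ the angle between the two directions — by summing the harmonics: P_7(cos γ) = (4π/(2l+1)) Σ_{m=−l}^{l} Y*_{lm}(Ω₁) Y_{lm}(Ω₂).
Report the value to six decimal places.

Summing Y*_{l m}(θ₁,φ₁)·Y_{l m}(θ₂,φ₂) over m ∈ [−7, 7]; prefactor 4π/(2·7+1) = 0.837758:
  m=-7: Y*=(-0.113830, 0.452549)  Y=(-0.002530, 0.000586)  product (0.000023, -0.001212)
  m=-6: Y*=(0.194795, 0.151186)  Y=(-0.017823, 0.003521)  product (-0.004004, -0.002009)
  m=-5: Y*=(-0.228936, 0.124233)  Y=(-0.076994, 0.012626)  product (0.016058, -0.012456)
  m=-4: Y*=(0.022615, 0.269916)  Y=(-0.225736, 0.029519)  product (-0.013073, -0.060262)
  m=-3: Y*=(-0.179247, -0.061398)  Y=(-0.440604, 0.043105)  product (0.081624, 0.019326)
  m=-2: Y*=(-0.187375, 0.203731)  Y=(-0.487659, 0.031750)  product (0.084907, -0.105300)
  m=-1: Y*=(-0.064723, -0.147462)  Y=(-0.071255, 0.002317)  product (0.004954, 0.010357)
  m=+0: Y*=(-0.277886, -0.000000)  Y=(0.444266, 0.000000)  product (-0.123455, -0.000000)
  m=+1: Y*=(0.064723, -0.147462)  Y=(0.071255, 0.002317)  product (0.004954, -0.010357)
  m=+2: Y*=(-0.187375, -0.203731)  Y=(-0.487659, -0.031750)  product (0.084907, 0.105300)
  m=+3: Y*=(0.179247, -0.061398)  Y=(0.440604, 0.043105)  product (0.081624, -0.019326)
  m=+4: Y*=(0.022615, -0.269916)  Y=(-0.225736, -0.029519)  product (-0.013073, 0.060262)
  m=+5: Y*=(0.228936, 0.124233)  Y=(0.076994, 0.012626)  product (0.016058, 0.012456)
  m=+6: Y*=(0.194795, -0.151186)  Y=(-0.017823, -0.003521)  product (-0.004004, 0.002009)
  m=+7: Y*=(0.113830, 0.452549)  Y=(0.002530, 0.000586)  product (0.000023, 0.001212)
Σ over m = (0.217522, 0.000000); ×(4π/15) → (0.182231, 0.000000). Real part: 0.182231

0.182231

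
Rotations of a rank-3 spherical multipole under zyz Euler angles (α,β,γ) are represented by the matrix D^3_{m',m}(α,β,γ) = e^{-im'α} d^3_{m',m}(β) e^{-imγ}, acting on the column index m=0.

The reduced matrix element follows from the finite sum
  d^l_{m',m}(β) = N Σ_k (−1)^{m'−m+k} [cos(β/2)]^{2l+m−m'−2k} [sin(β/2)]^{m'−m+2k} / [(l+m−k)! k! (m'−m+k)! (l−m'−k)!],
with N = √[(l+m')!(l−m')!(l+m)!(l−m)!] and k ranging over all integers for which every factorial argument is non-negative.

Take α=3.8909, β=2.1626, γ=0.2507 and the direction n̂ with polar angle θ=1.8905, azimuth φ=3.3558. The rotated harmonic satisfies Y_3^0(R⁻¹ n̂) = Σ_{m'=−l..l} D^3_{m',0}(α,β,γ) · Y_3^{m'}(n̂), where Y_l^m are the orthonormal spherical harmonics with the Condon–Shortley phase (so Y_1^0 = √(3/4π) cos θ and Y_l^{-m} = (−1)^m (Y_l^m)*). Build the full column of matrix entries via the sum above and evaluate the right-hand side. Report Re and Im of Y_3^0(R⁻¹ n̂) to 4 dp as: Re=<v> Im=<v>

Need the full column D^3_{m',0} for m'=−3..3 at α=3.8909, β=2.1626, γ=0.2507.
cos(β/2)=0.470181, sin(β/2)=0.882570
d^3_{-3,0}: single k=3 term ⇒ +0.319565;  D = +0.200225-0.249061i
d^3_{-2,0}: k∈[2..3] ⇒ +0.208507 -0.734662 = -0.526155;  D = -0.037946-0.524785i
d^3_{-1,0}: k∈[1..3] ⇒ +0.070253 -0.742601 +0.872170 = +0.199823;  D = -0.146303-0.136106i
d^3_{0,0}: k∈[0..3] ⇒ +0.010804 -0.342612 +1.207173 -0.472601 = +0.402765;  D = +0.402765+0.000000i
d^3_{1,0}: k∈[0..2] ⇒ -0.070253 +0.742601 -0.872170 = -0.199823;  D = +0.146303-0.136106i
d^3_{2,0}: k∈[0..1] ⇒ +0.208507 -0.734662 = -0.526155;  D = -0.037946+0.524785i
d^3_{3,0}: single k=0 term ⇒ -0.319565;  D = -0.200225-0.249061i
Y_3^{m'}(θ=1.8905,φ=3.3558) and Σ D·Y over m':
  (+0.2002-0.2491i)·(-0.2858+0.2139i)  (-0.0379-0.5248i)·(-0.2633+0.1203i)  (-0.1463-0.1361i)·(+0.1517-0.0330i)  (+0.4028+0.0000i)·(+0.2939+0.0000i)  (+0.1463-0.1361i)·(-0.1517-0.0330i)  (-0.0379+0.5248i)·(-0.2633-0.1203i)  (-0.2002-0.2491i)·(+0.2858+0.2139i)
Y_3^0(R⁻¹ n̂) = +0.203329-0.000000i

Re=0.2033 Im=0.0000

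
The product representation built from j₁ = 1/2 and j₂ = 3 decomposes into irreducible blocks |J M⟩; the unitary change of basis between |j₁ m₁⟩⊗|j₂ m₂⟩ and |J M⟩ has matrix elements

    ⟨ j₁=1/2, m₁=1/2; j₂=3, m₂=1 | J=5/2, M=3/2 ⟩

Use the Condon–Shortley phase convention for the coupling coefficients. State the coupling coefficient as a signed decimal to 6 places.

+√(2/7) = +0.534522

triangle: 1!*0!*5!/7! = 120/5040
(j±m)!: 1!*0!*4!*2!*4!*1! = 1152
prefactor² = (2J+1)*Δ*N² = 1152/7
  k=0: +1/(0!*1!*0!*4!*0!*1!) = 1/24
Σ = 1/24  ⇒  CG² = 1152/7*(1/24)² = 2/7
CG = +√(2/7) = +0.534522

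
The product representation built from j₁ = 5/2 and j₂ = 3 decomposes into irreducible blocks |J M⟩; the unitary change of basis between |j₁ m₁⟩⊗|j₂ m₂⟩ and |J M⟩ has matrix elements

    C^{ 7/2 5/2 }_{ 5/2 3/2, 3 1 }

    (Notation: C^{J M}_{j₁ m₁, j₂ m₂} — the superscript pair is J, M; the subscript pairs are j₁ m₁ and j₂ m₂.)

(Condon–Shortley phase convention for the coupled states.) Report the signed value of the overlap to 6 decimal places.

-0.398410  (= −√(10/63))

j₁+j₂−J=2  J+j₁−j₂=3  J−j₁+j₂=4  j₁+j₂+J+1=10
(j₁±m₁, j₂±m₂, J±M) = (4,1,4,2,6,1)
P² = 18432/35
sum k=0..1:
  [0] +1/96 = 1/96
  [1] −1/36 = -1/36
S = -5/288
C² = P²·S² = 10/63 ; C = -0.398410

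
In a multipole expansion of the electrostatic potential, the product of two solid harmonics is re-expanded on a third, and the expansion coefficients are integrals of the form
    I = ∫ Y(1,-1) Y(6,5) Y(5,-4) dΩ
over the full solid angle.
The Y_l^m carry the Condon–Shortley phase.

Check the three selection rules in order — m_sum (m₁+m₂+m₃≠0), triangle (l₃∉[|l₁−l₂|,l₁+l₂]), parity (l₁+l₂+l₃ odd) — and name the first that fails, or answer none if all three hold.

none

m₁+m₂+m₃ = -1 + 5 − 4 = 0  ✓
triangle: |1−6|=5 ≤ l₃=5 ≤ 1+6=7  ✓
parity: l₁+l₂+l₃ = 12 is even  ✓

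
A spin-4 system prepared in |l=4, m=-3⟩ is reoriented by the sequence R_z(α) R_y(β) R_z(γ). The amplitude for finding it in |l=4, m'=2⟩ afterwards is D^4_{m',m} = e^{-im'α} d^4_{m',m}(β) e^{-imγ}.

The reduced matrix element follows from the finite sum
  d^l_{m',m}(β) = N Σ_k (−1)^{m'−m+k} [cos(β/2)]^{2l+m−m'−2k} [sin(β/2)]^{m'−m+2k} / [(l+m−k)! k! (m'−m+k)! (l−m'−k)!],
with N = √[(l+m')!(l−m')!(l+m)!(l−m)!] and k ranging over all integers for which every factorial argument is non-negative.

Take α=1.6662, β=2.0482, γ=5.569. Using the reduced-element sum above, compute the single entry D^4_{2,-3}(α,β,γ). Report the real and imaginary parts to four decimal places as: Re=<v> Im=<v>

Re=-0.0495 Im=-0.0519

Split into d^4_{2,-3}(β=2.0482) × two z-phases.
Half-angle: c=0.519868, s=0.854247. N=√(720·2·1·5040)=2693.993318
k: max(0,(-3)−(2))=0 … min(4+(-3),4−(2))=1
  k=0: (−1)^5·2693.9933/(240)·0.5199^3·0.8542^5 = -0.717432
  k=1: (−1)^6·2693.9933/(720)·0.5199^1·0.8542^7 = +0.645714
d^4_{2,-3}(2.0482) = -0.717432 +0.645714 = -0.071718
D = (-0.981851+0.189652i)·(-0.071718)·(-0.541113-0.840950i) = -0.049542-0.051857i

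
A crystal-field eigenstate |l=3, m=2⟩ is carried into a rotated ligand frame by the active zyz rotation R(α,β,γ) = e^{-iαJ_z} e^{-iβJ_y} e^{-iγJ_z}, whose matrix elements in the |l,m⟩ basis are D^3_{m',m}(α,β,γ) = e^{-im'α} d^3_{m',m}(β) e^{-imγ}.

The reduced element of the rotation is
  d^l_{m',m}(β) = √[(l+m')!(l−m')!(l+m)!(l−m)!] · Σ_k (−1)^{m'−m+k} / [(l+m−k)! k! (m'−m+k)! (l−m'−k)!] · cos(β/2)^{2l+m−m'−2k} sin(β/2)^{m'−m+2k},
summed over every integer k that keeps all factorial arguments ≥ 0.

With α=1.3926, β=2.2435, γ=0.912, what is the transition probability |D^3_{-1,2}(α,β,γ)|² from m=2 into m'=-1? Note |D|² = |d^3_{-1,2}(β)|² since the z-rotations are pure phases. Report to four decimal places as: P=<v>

P=0.1903

Split into d^3_{-1,2}(β=2.2435) × two z-phases.
c=cos(2.243500/2)=0.434107, s=sin(2.243500/2)=0.900862; N=√[2·24·120·1]=75.894664
k∈{3,4} keeps every argument non-negative
  k=3: (−1)^0·75.8947/(12)·0.4341^3·0.9009^3 = +0.378262
  k=4: (−1)^1·75.8947/(24)·0.4341^1·0.9009^5 = -0.814491
d^3_{-1,2}(2.2435) = +0.378262 -0.814491 = -0.436229
|D^3_{-1,2}|² = |d^3_{-1,2}(β)|² = (-0.436229)² = 0.190296 (the z-rotation phases have unit modulus)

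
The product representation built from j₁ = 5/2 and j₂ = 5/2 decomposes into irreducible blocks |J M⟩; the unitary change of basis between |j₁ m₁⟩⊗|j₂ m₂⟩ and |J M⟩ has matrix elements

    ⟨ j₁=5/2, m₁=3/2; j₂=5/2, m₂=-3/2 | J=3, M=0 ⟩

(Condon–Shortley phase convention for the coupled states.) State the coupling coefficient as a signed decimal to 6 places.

√[7·2!3!3!/9! · 4!1!1!4!3!3!] = √(144/5)
  +(−1)^0/∏(0,2,1,1,2,2)! = 1/8  (running 1/8)
  +(−1)^1/∏(1,1,0,0,3,3)! = -1/36  (running 7/72)
⟨..|..⟩ = √(144/5)·(7/72) = +0.521749

+√(49/180) = +0.521749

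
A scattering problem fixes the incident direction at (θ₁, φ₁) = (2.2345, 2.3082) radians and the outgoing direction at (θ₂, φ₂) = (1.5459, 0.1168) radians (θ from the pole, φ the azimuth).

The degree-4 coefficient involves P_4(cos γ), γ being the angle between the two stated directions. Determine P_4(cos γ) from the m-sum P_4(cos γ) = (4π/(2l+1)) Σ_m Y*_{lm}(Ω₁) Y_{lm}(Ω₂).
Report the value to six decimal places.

Summing Y*_{l m}(θ₁,φ₁)·Y_{l m}(θ₂,φ₂) over m ∈ [−4, 4]; prefactor 4π/(2·4+1) = 1.396263:
  term(m=-4) = -0.059529+0.046123i   from Y*(Ω₁)=-0.167252+0.032509i, Y(Ω₂)=+0.394618-0.199065i
  term(m=-3) = -0.011239-0.003366i   from Y*(Ω₁)=-0.301978-0.225501i, Y(Ω₂)=+0.029238-0.010686i
  term(m=-2) = +0.037044+0.108294i   from Y*(Ω₁)=-0.032955-0.342263i, Y(Ω₂)=-0.323825+0.077052i
  term(m=-1) = +0.001617-0.002262i   from Y*(Ω₁)=-0.053018+0.058368i, Y(Ω₂)=-0.035028+0.004110i
  term(m=+0) = -0.111579-0.000000i   from Y*(Ω₁)=-0.353779-0.000000i, Y(Ω₂)=+0.315391+0.000000i
  term(m=+1) = +0.001617+0.002262i   from Y*(Ω₁)=+0.053018+0.058368i, Y(Ω₂)=+0.035028+0.004110i
  term(m=+2) = +0.037044-0.108294i   from Y*(Ω₁)=-0.032955+0.342263i, Y(Ω₂)=-0.323825-0.077052i
  term(m=+3) = -0.011239+0.003366i   from Y*(Ω₁)=+0.301978-0.225501i, Y(Ω₂)=-0.029238-0.010686i
  term(m=+4) = -0.059529-0.046123i   from Y*(Ω₁)=-0.167252-0.032509i, Y(Ω₂)=+0.394618+0.199065i
Σ over m = -0.175794-0.000000i; ×(4π/9) → -0.245454-0.000000i. Real part: -0.245454

-0.245454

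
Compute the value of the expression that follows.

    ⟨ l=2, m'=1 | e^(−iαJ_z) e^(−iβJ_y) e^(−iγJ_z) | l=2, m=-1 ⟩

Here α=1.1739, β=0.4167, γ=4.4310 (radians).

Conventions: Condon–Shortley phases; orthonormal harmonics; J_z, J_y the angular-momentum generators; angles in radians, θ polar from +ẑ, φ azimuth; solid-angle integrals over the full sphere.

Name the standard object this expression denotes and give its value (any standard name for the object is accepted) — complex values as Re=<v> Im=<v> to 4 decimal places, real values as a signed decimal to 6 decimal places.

Wigner D-matrix element, Re=-0.1202 Im=-0.0139

This is a Wigner D-matrix element — the rotation-matrix element ⟨l m'| R(α,β,γ) |l m⟩ in the angular-momentum basis.
Split into d^2_{1,-1}(β=0.4167) × two z-phases.
Half-angle: c=0.978374, s=0.206846. N=√(6·1·1·6)=6.000000
The bounds max(0,m−m')=0 and min(l+m,l−m')=1 give 2 terms
  k=0: (−1)^2·6.0000/(2)·0.9784^2·0.2068^2 = +0.122864
  k=1: (−1)^3·6.0000/(6)·0.9784^0·0.2068^4 = -0.001831
d^2_{1,-1}(0.4167) = +0.122864 -0.001831 = +0.121033
D = (+0.386558-0.922265i)·(+0.121033)·(-0.277690-0.960671i) = -0.120227-0.013949i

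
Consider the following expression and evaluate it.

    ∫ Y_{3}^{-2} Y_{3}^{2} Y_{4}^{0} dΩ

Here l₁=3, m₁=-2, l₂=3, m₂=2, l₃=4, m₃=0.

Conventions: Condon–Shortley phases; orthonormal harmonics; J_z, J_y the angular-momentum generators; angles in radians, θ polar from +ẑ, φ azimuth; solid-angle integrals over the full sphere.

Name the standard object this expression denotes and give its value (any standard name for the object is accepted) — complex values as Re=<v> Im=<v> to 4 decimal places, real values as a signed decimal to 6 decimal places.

Gaunt coefficient, -0.179515

This is a Gaunt coefficient — the integral of a triple product of spherical harmonics over the sphere.
Rules hold: Σm=0, L=10 even, 0≤4≤6.
N = 7·7·9 = 441
Δ = 2!·4!·4!/11! = 1/34650
Racah Σ t=0..2: t=0:+1/72 t=1:−1/16 t=2:+1/72 = -5/144
⇒ 3j(3 3 4; 0 0 0)² = 2/77, sgn -1
Racah Σ t=1..2: t=1:−1/576 t=2:+1/72 = 7/576
⇒ 3j(3 3 4; -2 2 0)² = 7/198, sgn +1
4πI² = N·(3j₀)²·(3jₘ)² = 49/121
I = -1·√(0.404959/4π) = -0.17951487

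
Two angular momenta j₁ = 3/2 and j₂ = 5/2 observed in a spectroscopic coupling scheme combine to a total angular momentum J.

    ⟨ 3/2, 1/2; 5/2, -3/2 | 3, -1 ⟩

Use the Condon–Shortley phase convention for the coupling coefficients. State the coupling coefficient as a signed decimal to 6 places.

+√(49/120) ≈ +0.639010

j₁+j₂−J=1  J+j₁−j₂=2  J−j₁+j₂=4  j₁+j₂+J+1=8
(j₁±m₁, j₂±m₂, J±M) = (2,1,1,4,2,4)
P² = 96/5
sum k=0..1:
  [0] +1/6 = 1/6
  [1] −1/48 = -1/48
S = 7/48
C² = P²·S² = 49/120 ; C = +0.639010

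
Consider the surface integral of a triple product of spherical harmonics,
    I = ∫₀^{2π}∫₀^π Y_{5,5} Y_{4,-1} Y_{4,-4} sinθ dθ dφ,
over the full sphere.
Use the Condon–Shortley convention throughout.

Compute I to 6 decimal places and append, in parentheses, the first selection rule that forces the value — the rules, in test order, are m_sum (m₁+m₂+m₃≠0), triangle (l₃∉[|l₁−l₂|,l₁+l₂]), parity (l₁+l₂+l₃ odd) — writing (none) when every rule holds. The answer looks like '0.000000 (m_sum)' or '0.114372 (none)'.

L=13 odd ⇒ parity kills the (l;000) factor ⇒ I = 0

0.000000 (parity)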